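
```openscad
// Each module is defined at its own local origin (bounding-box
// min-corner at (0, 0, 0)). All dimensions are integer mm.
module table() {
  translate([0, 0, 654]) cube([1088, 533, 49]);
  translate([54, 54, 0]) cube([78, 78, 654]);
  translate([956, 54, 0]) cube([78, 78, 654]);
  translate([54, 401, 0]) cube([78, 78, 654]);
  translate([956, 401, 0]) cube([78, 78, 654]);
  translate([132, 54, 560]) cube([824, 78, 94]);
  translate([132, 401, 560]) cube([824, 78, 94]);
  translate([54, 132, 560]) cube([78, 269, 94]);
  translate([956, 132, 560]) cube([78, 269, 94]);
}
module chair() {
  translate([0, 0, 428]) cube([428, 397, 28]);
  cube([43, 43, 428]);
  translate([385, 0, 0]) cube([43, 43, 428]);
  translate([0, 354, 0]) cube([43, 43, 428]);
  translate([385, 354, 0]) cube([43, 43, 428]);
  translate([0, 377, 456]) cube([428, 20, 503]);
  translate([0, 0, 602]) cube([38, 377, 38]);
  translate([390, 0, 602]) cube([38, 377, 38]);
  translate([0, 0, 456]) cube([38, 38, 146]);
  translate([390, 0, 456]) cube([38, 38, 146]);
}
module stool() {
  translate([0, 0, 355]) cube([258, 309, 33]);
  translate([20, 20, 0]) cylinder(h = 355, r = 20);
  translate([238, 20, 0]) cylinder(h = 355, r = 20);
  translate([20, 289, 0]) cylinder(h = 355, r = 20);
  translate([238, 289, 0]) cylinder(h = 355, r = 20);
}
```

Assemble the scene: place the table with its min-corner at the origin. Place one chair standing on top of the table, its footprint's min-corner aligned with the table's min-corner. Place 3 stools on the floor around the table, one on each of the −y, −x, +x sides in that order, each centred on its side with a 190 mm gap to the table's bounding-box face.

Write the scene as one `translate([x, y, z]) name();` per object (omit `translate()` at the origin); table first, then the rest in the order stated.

table();
translate([0, 0, 703]) chair();
translate([415, -499, 0]) stool();
translate([-448, 112, 0]) stool();
translate([1278, 112, 0]) stool();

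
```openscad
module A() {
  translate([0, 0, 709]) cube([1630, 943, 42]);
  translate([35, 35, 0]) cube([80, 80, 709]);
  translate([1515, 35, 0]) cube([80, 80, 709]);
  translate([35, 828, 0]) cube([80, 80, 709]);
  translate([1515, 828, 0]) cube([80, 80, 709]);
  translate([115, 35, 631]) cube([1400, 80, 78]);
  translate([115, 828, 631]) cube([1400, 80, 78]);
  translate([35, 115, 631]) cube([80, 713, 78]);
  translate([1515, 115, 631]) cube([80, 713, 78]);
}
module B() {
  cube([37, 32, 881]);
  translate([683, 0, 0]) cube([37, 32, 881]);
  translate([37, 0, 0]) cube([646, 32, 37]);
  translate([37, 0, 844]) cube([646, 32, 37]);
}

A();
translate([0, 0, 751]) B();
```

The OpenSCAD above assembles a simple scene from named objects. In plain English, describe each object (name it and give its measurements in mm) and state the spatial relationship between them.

A is a table: top 1630 mm (x) × 943 mm (y), 42 mm thick, upper face at z = 751 mm, on four 80×80 mm square legs, each inset 35 mm from the nearest pair of top edges, running from z = 0 to the bottom of the top. Four apron rails, 80 mm thick and 78 mm tall, run between adjacent legs with their top edges flush with the underside of the top and their outer faces flush with the legs' outer faces.

B is a rectangular picture frame lying in the x–z plane (depth along y). The opening is 646 mm wide (x) by 807 mm tall (z), surrounded by a border 37 mm wide on all four sides. The frame is 32 mm deep and is made of two full-height vertical stiles with two horizontal rails fitted between them.

The picture frame is on top of the table.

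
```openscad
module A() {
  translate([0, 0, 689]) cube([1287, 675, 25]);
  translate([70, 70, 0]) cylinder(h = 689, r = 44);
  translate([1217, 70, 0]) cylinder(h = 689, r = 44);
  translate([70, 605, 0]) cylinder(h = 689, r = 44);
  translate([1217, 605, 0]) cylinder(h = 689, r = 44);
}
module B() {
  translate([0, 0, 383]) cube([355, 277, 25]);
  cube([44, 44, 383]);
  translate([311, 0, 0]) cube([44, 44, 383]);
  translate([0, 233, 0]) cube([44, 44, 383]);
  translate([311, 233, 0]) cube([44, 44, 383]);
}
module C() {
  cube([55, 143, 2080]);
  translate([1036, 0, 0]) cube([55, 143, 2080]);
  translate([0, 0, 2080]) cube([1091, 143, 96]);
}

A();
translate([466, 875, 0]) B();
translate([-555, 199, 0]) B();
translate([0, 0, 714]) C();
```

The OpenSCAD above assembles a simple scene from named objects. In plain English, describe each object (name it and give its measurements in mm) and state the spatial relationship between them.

A is a table with a 1287×675 mm rectangular top, 25 mm thick, top surface at z = 714 mm, supported by four round legs of 88 mm diameter, each leg's bounding box inset 26 mm from the nearest pair of top edges, running from the floor.

B is a four-legged stool. The seat is 355×277 mm, 25 mm thick, top at z = 408 mm. It stands on four square legs, each 44×44 mm in cross-section, from z = 0 to the seat underside, each flush with a corner of the seat.

C is a door frame. The clear opening is 981 mm wide and 2080 mm high. Two 55 mm wide jambs, 143 mm deep, stand either side of the opening from the floor to the top of the opening. A 96 mm thick head sits across the top of both jambs, spanning the full outside width of the frame.

Two stools sit around the table at the +y, −x sides. The door frame is on top of the table.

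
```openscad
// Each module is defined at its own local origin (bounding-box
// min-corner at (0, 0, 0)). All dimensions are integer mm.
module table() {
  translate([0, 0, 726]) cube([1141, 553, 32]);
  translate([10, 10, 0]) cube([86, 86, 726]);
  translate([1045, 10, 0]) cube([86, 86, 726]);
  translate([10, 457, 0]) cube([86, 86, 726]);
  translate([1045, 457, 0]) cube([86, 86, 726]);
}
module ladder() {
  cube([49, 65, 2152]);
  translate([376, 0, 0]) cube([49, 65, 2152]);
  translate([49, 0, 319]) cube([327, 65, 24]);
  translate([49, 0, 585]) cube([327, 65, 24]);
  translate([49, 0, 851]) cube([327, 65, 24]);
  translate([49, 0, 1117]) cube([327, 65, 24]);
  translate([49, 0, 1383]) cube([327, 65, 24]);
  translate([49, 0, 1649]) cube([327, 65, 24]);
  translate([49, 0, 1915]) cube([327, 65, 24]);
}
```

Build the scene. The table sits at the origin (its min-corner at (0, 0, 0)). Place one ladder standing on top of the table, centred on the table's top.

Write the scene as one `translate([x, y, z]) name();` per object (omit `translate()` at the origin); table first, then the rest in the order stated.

table();
translate([358, 244, 758]) ladder();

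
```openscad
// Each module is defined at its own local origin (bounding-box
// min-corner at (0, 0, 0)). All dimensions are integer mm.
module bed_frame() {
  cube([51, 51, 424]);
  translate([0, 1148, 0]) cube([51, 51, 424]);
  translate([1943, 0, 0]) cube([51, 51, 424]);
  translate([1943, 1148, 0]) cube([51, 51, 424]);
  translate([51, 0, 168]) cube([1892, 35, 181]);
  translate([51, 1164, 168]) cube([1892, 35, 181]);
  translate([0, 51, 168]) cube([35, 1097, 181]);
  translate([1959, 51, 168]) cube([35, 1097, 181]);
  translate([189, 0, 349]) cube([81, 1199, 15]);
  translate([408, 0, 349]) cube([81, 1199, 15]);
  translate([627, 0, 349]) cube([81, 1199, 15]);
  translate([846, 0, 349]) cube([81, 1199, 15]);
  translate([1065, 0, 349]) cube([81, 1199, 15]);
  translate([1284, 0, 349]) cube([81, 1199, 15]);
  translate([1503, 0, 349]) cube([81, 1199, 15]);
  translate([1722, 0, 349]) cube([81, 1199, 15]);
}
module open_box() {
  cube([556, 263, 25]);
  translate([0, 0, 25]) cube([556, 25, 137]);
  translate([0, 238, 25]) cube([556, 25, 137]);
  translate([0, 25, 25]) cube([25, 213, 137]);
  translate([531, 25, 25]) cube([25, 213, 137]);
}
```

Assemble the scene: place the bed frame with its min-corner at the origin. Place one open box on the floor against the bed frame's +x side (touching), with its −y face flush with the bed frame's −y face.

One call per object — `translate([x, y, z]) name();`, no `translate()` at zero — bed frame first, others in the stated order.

bed_frame();
translate([1994, 0, 0]) open_box();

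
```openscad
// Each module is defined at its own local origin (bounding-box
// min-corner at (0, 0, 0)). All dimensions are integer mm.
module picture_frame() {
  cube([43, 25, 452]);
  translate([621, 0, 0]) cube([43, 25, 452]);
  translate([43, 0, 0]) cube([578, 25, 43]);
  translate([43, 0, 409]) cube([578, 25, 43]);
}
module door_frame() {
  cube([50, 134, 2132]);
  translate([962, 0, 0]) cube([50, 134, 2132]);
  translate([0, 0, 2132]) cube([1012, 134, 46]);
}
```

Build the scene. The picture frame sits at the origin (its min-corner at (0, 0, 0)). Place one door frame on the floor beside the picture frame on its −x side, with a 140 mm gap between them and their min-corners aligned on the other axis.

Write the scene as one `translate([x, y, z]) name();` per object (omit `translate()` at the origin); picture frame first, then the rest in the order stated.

picture_frame();
translate([-1152, 0, 0]) door_frame();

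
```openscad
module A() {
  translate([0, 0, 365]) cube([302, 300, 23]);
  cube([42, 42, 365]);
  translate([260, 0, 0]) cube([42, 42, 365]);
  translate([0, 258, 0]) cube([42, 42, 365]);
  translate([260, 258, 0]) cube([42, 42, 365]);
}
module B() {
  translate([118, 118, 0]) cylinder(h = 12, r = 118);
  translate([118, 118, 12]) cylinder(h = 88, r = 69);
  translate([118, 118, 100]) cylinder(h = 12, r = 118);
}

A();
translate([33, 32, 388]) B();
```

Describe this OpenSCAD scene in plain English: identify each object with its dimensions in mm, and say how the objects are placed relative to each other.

A is a four-legged stool. The seat is 302×300 mm, 23 mm thick, top at z = 388 mm. It stands on four square legs, each 42×42 mm in cross-section, from z = 0 to the seat underside, each flush with a corner of the seat.

B is a spool: two coaxial disc flanges of radius 118 mm and thickness 12 mm, joined by a core cylinder of radius 69 mm and height 88 mm. The lower flange rests on z = 0 and the three cylinders share a vertical axis.

The spool is on top of the stool, centred.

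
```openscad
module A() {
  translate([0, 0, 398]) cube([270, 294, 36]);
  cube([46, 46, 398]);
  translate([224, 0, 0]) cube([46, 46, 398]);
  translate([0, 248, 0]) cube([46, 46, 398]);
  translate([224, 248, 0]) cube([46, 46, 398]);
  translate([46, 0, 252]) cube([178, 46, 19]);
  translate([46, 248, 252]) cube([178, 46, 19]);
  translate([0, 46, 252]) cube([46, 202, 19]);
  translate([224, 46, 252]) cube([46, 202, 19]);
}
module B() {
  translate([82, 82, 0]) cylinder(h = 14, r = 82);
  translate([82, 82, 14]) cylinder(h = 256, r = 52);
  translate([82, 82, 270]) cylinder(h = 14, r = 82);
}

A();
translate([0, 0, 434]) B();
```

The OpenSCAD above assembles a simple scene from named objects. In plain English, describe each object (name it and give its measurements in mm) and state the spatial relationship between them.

A is a four-legged stool. The seat is a 270×294×36 mm slab whose top surface is at z = 434 mm; four square legs, each 46×46 mm in cross-section, run from the floor (z = 0) to the underside of the seat, each flush with a corner of the seat. Four stretchers, 46 mm wide and 19 mm tall, connect adjacent legs with their undersides at z = 252 mm, each running between the inner faces of the legs it joins and aligned with the legs' outer faces on the other axis.

B is a spool: two coaxial disc flanges of radius 82 mm and thickness 14 mm, joined by a core cylinder of radius 52 mm and height 256 mm. The lower flange rests on z = 0 and the three cylinders share a vertical axis.

The spool is on top of the stool.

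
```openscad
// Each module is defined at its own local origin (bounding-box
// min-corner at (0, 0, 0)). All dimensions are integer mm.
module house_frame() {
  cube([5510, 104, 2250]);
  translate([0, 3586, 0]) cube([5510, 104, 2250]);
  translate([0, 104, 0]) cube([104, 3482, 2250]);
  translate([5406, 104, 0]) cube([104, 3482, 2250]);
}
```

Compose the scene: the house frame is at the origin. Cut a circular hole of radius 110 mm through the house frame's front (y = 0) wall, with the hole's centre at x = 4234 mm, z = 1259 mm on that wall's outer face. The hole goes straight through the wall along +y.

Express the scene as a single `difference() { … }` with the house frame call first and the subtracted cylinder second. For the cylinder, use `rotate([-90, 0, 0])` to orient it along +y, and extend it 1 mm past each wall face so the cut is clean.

difference() {
  house_frame();
  translate([4234, -1, 1259]) rotate([-90, 0, 0]) cylinder(h = 106, r = 110);
}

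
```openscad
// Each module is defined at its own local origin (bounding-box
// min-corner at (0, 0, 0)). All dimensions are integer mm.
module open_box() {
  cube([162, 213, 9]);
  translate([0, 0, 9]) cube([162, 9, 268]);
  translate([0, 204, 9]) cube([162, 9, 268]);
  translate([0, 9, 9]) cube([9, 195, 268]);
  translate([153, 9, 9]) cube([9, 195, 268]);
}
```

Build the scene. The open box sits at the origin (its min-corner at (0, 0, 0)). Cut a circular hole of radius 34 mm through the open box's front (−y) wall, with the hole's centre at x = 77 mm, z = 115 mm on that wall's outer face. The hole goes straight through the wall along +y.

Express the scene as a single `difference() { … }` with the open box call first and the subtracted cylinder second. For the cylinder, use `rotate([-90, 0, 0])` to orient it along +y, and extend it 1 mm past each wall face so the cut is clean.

difference() {
  open_box();
  translate([77, -1, 115]) rotate([-90, 0, 0]) cylinder(h = 11, r = 34);
}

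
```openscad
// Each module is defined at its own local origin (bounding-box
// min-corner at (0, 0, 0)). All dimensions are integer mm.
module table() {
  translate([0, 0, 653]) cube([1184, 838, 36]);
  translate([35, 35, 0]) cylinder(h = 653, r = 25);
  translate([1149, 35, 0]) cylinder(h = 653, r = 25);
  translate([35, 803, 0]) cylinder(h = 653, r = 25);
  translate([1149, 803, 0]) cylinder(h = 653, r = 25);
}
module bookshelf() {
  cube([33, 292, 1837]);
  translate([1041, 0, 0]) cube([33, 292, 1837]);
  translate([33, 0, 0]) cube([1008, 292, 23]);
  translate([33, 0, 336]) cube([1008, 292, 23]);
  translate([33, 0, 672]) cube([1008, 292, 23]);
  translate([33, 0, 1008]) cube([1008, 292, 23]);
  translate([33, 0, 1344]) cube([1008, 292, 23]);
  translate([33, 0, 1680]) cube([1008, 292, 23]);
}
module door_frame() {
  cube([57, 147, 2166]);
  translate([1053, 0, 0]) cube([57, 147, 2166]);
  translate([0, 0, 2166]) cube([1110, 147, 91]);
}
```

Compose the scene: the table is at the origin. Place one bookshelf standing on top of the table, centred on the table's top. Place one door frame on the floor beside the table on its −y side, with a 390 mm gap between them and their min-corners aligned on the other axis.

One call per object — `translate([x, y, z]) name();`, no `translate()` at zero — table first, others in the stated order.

table();
translate([55, 273, 689]) bookshelf();
translate([0, -537, 0]) door_frame();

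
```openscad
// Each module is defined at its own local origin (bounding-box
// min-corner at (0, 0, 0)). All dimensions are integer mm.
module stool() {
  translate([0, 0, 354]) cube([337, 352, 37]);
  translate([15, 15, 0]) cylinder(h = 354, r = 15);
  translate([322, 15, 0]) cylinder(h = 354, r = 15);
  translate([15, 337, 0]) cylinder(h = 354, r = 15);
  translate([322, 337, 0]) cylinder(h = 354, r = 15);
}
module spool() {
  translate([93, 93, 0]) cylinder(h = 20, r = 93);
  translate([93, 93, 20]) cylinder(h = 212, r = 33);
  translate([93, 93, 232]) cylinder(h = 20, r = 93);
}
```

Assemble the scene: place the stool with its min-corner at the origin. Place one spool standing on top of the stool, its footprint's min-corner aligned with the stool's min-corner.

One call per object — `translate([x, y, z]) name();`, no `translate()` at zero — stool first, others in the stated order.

stool();
translate([0, 0, 391]) spool();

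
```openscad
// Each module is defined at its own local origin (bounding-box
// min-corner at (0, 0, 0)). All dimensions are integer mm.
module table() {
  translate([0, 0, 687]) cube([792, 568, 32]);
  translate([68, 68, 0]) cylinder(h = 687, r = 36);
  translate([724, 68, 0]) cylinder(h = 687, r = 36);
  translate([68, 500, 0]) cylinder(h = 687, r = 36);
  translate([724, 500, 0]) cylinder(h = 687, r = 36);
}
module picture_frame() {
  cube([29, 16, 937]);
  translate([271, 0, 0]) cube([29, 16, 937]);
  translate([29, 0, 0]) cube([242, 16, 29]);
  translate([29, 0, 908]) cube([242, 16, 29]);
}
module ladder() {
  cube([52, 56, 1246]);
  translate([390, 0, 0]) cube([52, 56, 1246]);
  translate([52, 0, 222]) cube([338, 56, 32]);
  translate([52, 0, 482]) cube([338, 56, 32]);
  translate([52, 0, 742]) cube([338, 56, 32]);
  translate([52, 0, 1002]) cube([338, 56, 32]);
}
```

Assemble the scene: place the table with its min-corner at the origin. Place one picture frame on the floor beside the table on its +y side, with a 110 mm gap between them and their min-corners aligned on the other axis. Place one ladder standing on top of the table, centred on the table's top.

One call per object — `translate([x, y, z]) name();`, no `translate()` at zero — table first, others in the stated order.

table();
translate([0, 678, 0]) picture_frame();
translate([175, 256, 719]) ladder();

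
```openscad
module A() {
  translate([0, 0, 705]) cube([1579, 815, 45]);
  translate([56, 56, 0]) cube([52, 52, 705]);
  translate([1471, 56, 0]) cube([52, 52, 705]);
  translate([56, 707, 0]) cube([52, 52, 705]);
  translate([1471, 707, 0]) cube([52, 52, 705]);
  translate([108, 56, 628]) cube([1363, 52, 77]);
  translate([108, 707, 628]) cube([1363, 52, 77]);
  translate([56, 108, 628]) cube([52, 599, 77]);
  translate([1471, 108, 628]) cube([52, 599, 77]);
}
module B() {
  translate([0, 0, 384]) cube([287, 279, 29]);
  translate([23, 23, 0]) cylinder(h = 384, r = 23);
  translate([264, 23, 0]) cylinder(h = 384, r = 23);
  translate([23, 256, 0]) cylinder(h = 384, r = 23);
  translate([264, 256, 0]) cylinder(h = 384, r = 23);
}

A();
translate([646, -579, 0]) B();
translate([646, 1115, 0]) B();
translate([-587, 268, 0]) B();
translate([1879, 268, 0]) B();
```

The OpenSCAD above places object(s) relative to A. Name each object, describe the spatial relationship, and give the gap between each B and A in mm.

A is a table. B is a stool. Four stools sit around the table at the −y, +y, −x, +x sides. The gap between each stool and the table is 300 mm.

Each stool's nearest face is 300 mm from the table's bounding box.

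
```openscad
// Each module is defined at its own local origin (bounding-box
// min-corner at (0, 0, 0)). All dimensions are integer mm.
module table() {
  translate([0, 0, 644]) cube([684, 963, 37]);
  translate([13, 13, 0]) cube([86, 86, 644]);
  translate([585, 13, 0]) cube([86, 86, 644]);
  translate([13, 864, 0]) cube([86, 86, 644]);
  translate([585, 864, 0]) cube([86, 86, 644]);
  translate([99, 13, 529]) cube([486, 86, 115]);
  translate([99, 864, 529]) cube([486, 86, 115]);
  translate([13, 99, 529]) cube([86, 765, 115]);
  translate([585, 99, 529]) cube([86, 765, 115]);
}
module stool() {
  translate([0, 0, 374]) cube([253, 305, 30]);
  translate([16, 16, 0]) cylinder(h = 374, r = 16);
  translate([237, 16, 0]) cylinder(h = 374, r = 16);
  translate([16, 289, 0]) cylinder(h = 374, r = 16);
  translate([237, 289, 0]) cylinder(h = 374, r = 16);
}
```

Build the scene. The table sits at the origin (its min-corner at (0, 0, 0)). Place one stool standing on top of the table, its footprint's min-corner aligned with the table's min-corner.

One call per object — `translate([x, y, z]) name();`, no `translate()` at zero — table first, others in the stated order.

table();
translate([0, 0, 681]) stool();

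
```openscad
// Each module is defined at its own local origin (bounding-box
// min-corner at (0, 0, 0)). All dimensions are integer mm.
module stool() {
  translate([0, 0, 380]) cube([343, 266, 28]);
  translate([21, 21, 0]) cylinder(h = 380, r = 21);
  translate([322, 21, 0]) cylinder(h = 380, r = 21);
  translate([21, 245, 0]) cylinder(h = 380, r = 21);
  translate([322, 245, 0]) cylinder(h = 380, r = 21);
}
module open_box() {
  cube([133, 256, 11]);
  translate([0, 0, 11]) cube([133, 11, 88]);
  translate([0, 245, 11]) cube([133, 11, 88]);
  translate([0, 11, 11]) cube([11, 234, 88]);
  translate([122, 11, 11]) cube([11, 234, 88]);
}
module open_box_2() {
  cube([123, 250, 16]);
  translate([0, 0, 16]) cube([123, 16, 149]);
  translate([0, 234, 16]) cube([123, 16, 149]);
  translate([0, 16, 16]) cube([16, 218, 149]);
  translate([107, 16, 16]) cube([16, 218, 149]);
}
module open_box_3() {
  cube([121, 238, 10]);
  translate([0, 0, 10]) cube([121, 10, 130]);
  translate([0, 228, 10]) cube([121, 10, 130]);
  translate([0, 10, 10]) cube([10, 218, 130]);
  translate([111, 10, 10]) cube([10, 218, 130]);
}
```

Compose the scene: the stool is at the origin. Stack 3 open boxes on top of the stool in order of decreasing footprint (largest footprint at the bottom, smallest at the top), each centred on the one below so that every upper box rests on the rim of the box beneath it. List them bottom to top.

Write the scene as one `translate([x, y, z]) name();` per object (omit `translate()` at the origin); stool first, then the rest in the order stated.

stool();
translate([105, 5, 408]) open_box();
translate([110, 8, 507]) open_box_2();
translate([111, 14, 672]) open_box_3();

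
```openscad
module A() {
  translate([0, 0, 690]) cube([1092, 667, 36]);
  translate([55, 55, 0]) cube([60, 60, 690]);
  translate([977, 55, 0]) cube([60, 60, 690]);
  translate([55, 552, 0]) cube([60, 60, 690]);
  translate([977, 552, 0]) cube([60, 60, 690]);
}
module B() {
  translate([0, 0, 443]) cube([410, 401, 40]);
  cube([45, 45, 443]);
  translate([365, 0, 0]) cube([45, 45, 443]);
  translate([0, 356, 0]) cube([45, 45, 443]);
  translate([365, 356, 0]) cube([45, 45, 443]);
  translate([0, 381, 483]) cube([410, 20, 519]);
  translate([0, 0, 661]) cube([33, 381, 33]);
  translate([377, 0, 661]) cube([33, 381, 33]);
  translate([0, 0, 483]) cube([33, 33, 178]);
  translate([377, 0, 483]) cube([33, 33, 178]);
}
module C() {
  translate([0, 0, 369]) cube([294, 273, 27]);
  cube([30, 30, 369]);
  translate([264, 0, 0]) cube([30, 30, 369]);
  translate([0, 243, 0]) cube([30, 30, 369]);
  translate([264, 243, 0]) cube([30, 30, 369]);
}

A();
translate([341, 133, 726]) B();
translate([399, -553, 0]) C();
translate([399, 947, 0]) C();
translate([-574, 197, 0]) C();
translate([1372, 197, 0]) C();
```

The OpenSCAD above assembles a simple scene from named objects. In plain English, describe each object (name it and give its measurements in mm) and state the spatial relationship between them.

A is a table with a 1092×667 mm rectangular top, 36 mm thick, top surface at z = 726 mm, supported by four 60×60 mm square legs, each inset 55 mm from the nearest pair of top edges, running from the floor.

B is a chair: 410×401 mm seat, 40 mm thick, top at z = 483 mm, on four 45 mm square corner legs flush with the seat edges. A 20 mm thick backrest slab spans the full seat width, extending 519 mm above the seat top, its back face flush with the seat's +y edge. Two armrests of 33×33 mm section run along each side from the seat's front edge to the front of the backrest, top faces 211 mm above the seat top and outer faces flush with the seat's x-edges; a 33×33 mm post under the front of each armrest stands on the seat at the front corner.

C is a four-legged stool. The seat is a 294×273×27 mm slab whose top surface is at z = 396 mm; four square legs, each 30×30 mm in cross-section, run from the floor (z = 0) to the underside of the seat, each flush with a corner of the seat.

The chair is on top of the table, centred. Four stools sit around the table at the −y, +y, −x, +x sides.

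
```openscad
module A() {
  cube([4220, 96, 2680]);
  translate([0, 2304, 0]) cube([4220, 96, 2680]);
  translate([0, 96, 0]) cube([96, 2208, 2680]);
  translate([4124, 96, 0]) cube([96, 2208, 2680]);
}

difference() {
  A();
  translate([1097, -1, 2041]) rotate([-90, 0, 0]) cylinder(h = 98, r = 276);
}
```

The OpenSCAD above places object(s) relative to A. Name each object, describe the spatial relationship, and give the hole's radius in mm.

A is a house frame. The house frame has a circular hole through its front wall. The hole's radius is 276 mm.

The subtracted cylinder has r = 276 mm.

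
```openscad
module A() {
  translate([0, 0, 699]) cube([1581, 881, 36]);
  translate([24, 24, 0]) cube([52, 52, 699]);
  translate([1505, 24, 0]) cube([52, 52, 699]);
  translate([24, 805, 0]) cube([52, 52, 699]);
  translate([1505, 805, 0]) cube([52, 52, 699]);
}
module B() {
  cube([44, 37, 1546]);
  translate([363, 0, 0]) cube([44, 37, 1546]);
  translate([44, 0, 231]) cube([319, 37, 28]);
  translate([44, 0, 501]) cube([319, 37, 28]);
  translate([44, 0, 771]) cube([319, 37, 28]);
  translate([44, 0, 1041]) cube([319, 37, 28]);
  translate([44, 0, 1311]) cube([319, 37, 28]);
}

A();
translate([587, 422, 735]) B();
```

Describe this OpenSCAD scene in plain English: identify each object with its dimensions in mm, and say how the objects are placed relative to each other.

A is a table with a 1581×881 mm rectangular top, 36 mm thick, top surface at z = 735 mm, supported by four 52×52 mm square legs, each inset 24 mm from the nearest pair of top edges, running from the floor.

B is a straight ladder. Two 44×37 mm vertical rails, 1546 mm tall, stand 407 mm apart (outside-to-outside) with their front faces coplanar on the −y side. 5 rungs, each 37 mm deep and 28 mm tall, span between the inner faces of the rails, front faces flush with the rails. The lowest rung's underside is at z = 231 mm and rungs are spaced 270 mm apart (underside to underside).

The ladder is on top of the table, centred.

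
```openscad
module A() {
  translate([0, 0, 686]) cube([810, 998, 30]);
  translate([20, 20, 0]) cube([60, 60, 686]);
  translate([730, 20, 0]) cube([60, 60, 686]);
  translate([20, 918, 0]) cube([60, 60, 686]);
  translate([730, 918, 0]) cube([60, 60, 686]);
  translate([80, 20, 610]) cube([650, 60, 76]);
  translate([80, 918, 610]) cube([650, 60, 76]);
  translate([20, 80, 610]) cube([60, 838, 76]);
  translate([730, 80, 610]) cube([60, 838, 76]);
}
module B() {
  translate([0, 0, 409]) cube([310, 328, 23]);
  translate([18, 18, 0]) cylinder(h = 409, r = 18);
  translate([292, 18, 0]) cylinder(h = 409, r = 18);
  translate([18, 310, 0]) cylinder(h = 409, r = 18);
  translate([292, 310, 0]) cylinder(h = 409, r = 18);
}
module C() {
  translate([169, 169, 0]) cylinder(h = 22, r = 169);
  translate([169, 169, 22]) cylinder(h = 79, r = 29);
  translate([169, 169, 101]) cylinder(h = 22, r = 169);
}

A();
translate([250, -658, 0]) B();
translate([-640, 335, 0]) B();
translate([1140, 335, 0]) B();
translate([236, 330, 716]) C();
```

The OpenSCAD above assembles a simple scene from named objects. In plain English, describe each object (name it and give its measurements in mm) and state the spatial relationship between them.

A is a table: top 810 mm (x) × 998 mm (y), 30 mm thick, upper face at z = 716 mm, on four 60×60 mm square legs, each inset 20 mm from the nearest pair of top edges, running from z = 0 to the bottom of the top. Four apron rails, 60 mm thick and 76 mm tall, run between adjacent legs with their top edges flush with the underside of the top and their outer faces flush with the legs' outer faces.

B is a simple wooden stool: a rectangular seat 310 mm (x) by 328 mm (y), 23 mm thick, top face at z = 432 mm, on four round legs, each 36 mm in diameter. The legs rest on z = 0, each leg's axis is inset half a diameter from the nearest pair of seat edges (so the leg's bounding box is flush with the corner).

C is a spool: two coaxial disc flanges of radius 169 mm and thickness 22 mm, joined by a core cylinder of radius 29 mm and height 79 mm. The lower flange rests on z = 0 and the three cylinders share a vertical axis.

Three stools sit around the table at the −y, −x, +x sides. The spool is on top of the table, centred.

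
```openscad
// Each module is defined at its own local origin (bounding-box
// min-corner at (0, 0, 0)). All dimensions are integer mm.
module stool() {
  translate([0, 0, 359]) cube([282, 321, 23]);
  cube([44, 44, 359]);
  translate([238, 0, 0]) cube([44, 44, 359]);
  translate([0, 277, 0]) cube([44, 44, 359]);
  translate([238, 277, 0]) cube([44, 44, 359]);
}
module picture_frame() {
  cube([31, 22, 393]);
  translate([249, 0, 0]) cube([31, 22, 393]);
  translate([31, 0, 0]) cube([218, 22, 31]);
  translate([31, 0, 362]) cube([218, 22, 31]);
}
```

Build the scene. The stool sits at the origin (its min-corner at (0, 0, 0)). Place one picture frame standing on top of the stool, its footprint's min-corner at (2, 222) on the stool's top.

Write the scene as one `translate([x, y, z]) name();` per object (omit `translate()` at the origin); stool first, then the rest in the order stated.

stool();
translate([2, 222, 382]) picture_frame();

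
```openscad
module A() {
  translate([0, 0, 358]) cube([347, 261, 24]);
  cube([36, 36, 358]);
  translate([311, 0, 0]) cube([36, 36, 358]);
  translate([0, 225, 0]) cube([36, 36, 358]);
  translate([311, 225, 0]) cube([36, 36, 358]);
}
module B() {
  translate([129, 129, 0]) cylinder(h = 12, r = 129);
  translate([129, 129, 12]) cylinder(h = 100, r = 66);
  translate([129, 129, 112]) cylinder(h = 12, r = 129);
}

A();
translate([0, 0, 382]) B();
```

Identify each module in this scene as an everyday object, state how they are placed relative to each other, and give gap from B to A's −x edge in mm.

A is a stool. B is a spool. The spool is on top of the stool. The gap from the spool to the stool's −x edge is 0 mm.

The spool's min-x is at 0; the stool's min-x is 0; gap = 0 mm.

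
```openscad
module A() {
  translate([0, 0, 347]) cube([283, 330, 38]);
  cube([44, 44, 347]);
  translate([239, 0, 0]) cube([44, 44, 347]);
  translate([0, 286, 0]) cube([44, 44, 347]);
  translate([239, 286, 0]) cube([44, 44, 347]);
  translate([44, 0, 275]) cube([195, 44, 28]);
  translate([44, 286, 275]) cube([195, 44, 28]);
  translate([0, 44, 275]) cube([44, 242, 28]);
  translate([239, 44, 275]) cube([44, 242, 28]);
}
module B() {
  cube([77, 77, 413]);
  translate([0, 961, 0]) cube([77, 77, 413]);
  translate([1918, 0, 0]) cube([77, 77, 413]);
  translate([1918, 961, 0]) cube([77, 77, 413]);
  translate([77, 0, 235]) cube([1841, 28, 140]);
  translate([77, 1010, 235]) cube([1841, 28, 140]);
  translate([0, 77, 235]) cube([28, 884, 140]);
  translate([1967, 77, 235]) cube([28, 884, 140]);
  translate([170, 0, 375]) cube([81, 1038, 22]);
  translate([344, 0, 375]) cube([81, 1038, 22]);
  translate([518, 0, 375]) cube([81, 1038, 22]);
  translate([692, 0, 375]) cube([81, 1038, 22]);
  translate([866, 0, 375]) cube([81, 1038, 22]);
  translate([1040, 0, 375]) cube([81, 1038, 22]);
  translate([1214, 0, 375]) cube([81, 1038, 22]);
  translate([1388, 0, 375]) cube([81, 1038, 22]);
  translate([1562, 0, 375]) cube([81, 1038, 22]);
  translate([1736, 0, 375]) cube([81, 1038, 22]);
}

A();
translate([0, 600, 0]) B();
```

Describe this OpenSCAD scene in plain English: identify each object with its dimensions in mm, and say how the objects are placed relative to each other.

A is a simple wooden stool: a rectangular seat 283 mm (x) by 330 mm (y), 38 mm thick, top face at z = 385 mm, on four square legs, each 44×44 mm in cross-section. The legs rest on z = 0, each flush with a corner of the seat. Four stretchers, 44 mm wide and 28 mm tall, connect adjacent legs with their undersides at z = 275 mm, each running between the inner faces of the legs it joins and aligned with the legs' outer faces on the other axis.

B is a bed frame 1995 mm long (x) by 1038 mm wide (y). Four 77×77 mm corner posts, 413 mm tall, at the corners of the footprint. Four rails of 28 mm thickness and 140 mm height run between adjacent posts with their undersides at z = 235 mm, their outer faces flush with the outside of the frame (the two x-running rails run between the posts' inner faces; the two y-running rails run between the posts' inner faces). 10 slats, each 81 mm wide (x) and 22 mm thick, lie across the top of the two x-running rails, running the full 1038 mm width of the frame in y; the slats are evenly spaced along x between the inner faces of the end posts with equal gaps (rounded down to the nearest mm) at the −x end and between each pair — any rounding remainder accumulates at the +x end.

The bed frame is on the floor beside the stool on its +y side.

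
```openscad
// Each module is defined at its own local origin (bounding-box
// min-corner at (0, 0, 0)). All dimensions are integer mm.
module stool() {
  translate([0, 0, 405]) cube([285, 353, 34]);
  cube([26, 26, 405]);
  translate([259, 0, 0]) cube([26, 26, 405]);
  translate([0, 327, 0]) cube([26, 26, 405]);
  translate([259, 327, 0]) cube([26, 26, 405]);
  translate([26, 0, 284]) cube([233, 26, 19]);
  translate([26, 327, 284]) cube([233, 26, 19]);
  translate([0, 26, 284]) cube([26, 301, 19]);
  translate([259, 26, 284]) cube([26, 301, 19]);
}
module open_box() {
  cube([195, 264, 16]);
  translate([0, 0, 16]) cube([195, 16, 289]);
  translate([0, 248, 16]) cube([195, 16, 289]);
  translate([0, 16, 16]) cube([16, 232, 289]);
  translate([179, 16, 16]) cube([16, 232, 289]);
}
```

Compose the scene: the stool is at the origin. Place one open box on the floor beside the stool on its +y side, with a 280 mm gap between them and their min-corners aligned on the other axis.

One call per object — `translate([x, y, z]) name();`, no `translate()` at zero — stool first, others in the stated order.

stool();
translate([0, 633, 0]) open_box();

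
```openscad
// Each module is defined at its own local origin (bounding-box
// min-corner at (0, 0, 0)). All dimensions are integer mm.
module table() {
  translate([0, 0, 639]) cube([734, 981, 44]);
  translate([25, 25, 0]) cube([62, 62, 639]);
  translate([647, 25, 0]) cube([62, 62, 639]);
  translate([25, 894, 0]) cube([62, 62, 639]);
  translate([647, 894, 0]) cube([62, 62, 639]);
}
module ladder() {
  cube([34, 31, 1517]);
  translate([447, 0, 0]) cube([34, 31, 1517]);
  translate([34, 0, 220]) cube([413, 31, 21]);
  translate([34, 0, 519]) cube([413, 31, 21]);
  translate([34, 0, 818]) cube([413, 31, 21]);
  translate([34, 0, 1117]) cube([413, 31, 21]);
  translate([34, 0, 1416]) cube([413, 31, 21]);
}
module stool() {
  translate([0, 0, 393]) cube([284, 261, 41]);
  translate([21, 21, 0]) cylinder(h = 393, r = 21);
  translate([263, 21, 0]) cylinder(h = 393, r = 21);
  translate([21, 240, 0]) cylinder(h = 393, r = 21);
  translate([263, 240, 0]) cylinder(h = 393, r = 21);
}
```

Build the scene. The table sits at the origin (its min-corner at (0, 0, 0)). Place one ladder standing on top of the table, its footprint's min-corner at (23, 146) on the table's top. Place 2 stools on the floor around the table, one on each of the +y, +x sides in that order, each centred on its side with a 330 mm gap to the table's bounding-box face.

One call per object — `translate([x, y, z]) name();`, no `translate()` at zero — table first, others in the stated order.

table();
translate([23, 146, 683]) ladder();
translate([225, 1311, 0]) stool();
translate([1064, 360, 0]) stool();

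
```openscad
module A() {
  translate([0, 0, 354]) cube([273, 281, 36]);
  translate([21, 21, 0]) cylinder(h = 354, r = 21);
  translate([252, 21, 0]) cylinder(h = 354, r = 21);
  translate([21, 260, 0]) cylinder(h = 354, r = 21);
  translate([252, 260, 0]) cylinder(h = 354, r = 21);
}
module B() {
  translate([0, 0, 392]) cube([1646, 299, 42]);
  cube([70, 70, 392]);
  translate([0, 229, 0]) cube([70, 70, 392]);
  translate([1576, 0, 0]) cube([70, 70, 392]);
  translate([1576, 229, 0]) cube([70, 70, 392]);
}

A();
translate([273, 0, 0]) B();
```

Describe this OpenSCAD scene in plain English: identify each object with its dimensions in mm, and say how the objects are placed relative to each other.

A is a four-legged stool. The seat is 273×281 mm, 36 mm thick, top at z = 390 mm. It stands on four round legs, each 42 mm in diameter, from z = 0 to the seat underside, each leg's axis is inset half a diameter from the nearest pair of seat edges (so the leg's bounding box is flush with the corner).

B is a long wooden bench with a 1646 mm (x) × 299 mm (y) seat, 42 mm thick, its top surface 434 mm above the floor. Four 70 mm square legs at the seat corners, flush with the edges, run from z = 0 to the seat underside.

The bench is against the stool's +x side, with their −y faces flush.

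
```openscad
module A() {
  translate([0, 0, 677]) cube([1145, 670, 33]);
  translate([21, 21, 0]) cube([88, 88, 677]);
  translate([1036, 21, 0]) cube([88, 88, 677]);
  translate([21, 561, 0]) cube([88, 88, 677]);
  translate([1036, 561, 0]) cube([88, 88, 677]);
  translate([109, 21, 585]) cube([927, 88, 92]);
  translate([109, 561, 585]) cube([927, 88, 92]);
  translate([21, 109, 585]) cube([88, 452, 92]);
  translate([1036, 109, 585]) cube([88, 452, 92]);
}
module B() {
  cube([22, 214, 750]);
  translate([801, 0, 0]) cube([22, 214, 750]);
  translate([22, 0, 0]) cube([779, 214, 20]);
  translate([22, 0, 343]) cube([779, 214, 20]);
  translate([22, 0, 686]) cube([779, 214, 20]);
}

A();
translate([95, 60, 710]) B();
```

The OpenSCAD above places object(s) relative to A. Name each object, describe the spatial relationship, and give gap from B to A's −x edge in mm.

The bookshelf's min-x is at 95; the table's min-x is 0; gap = 95 mm.

A is a table. B is a bookshelf. The bookshelf is on top of the table. The gap from the bookshelf to the table's −x edge is 95 mm.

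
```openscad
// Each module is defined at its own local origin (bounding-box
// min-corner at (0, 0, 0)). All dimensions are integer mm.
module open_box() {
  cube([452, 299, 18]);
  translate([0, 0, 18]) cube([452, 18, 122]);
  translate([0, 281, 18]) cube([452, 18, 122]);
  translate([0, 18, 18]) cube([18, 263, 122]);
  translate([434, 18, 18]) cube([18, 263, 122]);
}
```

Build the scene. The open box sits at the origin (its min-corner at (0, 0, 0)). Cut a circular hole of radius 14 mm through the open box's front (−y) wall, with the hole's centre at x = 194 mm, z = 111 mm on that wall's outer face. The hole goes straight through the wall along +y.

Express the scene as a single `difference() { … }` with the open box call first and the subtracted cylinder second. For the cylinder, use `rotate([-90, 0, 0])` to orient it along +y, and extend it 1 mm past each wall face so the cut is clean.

difference() {
  open_box();
  translate([194, -1, 111]) rotate([-90, 0, 0]) cylinder(h = 20, r = 14);
}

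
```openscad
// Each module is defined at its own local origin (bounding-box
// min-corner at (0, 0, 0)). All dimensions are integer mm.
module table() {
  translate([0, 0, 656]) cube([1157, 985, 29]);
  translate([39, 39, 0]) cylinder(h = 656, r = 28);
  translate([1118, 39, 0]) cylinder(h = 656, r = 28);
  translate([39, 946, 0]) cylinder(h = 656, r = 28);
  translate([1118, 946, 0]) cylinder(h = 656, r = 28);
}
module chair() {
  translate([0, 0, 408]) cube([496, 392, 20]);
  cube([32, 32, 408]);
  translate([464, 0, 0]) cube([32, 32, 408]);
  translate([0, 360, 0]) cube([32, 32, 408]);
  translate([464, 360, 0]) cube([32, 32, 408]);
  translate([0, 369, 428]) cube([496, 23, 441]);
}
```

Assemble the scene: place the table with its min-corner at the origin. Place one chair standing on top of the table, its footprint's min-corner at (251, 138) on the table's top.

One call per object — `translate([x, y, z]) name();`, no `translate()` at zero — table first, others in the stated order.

table();
translate([251, 138, 685]) chair();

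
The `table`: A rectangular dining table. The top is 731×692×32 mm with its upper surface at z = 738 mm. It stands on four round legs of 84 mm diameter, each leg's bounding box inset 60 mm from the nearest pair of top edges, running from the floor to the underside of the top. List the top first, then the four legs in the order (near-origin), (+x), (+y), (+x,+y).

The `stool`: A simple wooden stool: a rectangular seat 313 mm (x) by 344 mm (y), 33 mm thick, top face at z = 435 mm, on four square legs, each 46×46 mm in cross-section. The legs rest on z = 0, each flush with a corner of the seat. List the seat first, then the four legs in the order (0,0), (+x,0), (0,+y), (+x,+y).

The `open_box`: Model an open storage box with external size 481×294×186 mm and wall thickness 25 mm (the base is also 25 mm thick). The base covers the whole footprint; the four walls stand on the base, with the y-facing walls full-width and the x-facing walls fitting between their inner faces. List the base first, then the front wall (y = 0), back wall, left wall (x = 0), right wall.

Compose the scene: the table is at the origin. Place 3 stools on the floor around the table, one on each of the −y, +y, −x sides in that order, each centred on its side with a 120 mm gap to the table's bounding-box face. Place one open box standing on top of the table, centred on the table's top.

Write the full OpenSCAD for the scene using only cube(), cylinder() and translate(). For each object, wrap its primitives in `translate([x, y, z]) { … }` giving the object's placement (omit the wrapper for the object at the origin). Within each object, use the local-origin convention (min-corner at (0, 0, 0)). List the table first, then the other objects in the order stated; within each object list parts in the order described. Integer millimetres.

translate([0, 0, 706]) cube([731, 692, 32]);
translate([102, 102, 0]) cylinder(h = 706, r = 42);
translate([629, 102, 0]) cylinder(h = 706, r = 42);
translate([102, 590, 0]) cylinder(h = 706, r = 42);
translate([629, 590, 0]) cylinder(h = 706, r = 42);
translate([209, -464, 0]) {
  translate([0, 0, 402]) cube([313, 344, 33]);
  cube([46, 46, 402]);
  translate([267, 0, 0]) cube([46, 46, 402]);
  translate([0, 298, 0]) cube([46, 46, 402]);
  translate([267, 298, 0]) cube([46, 46, 402]);
}
translate([209, 812, 0]) {
  translate([0, 0, 402]) cube([313, 344, 33]);
  cube([46, 46, 402]);
  translate([267, 0, 0]) cube([46, 46, 402]);
  translate([0, 298, 0]) cube([46, 46, 402]);
  translate([267, 298, 0]) cube([46, 46, 402]);
}
translate([-433, 174, 0]) {
  translate([0, 0, 402]) cube([313, 344, 33]);
  cube([46, 46, 402]);
  translate([267, 0, 0]) cube([46, 46, 402]);
  translate([0, 298, 0]) cube([46, 46, 402]);
  translate([267, 298, 0]) cube([46, 46, 402]);
}
translate([125, 199, 738]) {
  cube([481, 294, 25]);
  translate([0, 0, 25]) cube([481, 25, 161]);
  translate([0, 269, 25]) cube([481, 25, 161]);
  translate([0, 25, 25]) cube([25, 244, 161]);
  translate([456, 25, 25]) cube([25, 244, 161]);
}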